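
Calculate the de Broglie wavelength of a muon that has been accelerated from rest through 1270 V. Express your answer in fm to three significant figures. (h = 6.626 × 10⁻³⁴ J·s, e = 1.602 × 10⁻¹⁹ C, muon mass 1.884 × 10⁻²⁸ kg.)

KE = eV = 1.602 × 10⁻¹⁹ × 1270 = 2.035 × 10⁻¹⁶ J.
p = √(2mKE) = √(2 × 1.884 × 10⁻²⁸ × 2.035 × 10⁻¹⁶) = 2.769 × 10⁻²² kg·m/s.
λ = h/p = 6.626 × 10⁻³⁴ / 2.769 × 10⁻²² = 2.39 × 10⁻¹² m = 2390 fm.

λ = 2390 fm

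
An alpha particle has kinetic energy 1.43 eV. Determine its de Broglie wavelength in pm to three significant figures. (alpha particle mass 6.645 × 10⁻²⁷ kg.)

λ = 12.0 pm

KE = 1.43 eV = 2.291 × 10⁻¹⁹ J.
p = √(2mKE) = √(2 × 6.645 × 10⁻²⁷ × 2.291 × 10⁻¹⁹) = 5.518 × 10⁻²³ kg·m/s.
λ = h/p = 6.626 × 10⁻³⁴ / 5.518 × 10⁻²³ = 1.20 × 10⁻¹¹ m = 12.0 pm.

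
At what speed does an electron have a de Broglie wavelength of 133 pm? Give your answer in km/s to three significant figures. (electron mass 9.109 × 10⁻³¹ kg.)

v = 5470 km/s

p = h/λ = 6.626 × 10⁻³⁴ / 1.330 × 10⁻¹⁰ = 4.982 × 10⁻²⁴ kg·m/s.
v = p/m = 4.982 × 10⁻²⁴ / 9.109 × 10⁻³¹ = 5.47 × 10⁶ m/s = 5470 km/s.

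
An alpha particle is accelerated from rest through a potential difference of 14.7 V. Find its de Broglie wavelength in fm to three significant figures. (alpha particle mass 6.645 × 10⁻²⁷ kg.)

λ = 2650 fm

KE = 2eV = 2 × 1.602 × 10⁻¹⁹ × 14.70 = 4.710 × 10⁻¹⁸ J.
p = √(2mKE) = √(2 × 6.645 × 10⁻²⁷ × 4.710 × 10⁻¹⁸) = 2.502 × 10⁻²² kg·m/s.
λ = h/p = 6.626 × 10⁻³⁴ / 2.502 × 10⁻²² = 2.65 × 10⁻¹² m = 2650 fm.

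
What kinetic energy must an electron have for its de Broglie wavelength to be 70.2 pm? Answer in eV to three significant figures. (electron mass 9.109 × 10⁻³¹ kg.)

p = h/λ = 6.626 × 10⁻³⁴ / 7.020 × 10⁻¹¹ = 9.439 × 10⁻²⁴ kg·m/s.
KE = p²/(2m) = (9.439 × 10⁻²⁴)² / (2 × 9.109 × 10⁻³¹) = 4.890 × 10⁻¹⁷ J = 305 eV.

KE = 305 eV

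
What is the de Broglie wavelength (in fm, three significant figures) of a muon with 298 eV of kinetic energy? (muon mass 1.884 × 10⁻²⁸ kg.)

λ = 4940 fm

KE = 298 eV = 4.774 × 10⁻¹⁷ J.
p = √(2mKE) = √(2 × 1.884 × 10⁻²⁸ × 4.774 × 10⁻¹⁷) = 1.341 × 10⁻²² kg·m/s.
λ = h/p = 6.626 × 10⁻³⁴ / 1.341 × 10⁻²² = 4.94 × 10⁻¹² m = 4940 fm.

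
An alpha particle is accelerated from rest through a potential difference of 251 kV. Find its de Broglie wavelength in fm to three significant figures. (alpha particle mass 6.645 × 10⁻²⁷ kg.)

KE = 2eV = 2 × 1.602 × 10⁻¹⁹ × 2.510 × 10⁵ = 8.042 × 10⁻¹⁴ J.
p = √(2mKE) = √(2 × 6.645 × 10⁻²⁷ × 8.042 × 10⁻¹⁴) = 3.269 × 10⁻²⁰ kg·m/s.
λ = h/p = 6.626 × 10⁻³⁴ / 3.269 × 10⁻²⁰ = 2.03 × 10⁻¹⁴ m = 20.3 fm.

λ = 20.3 fm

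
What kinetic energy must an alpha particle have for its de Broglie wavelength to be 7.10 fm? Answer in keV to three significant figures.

KE = 4090 keV

p = h/λ = 6.626 × 10⁻³⁴ / 7.100 × 10⁻¹⁵ = 9.332 × 10⁻²⁰ kg·m/s.
KE = p²/(2m) = (9.332 × 10⁻²⁰)² / (2 × 6.645 × 10⁻²⁷) = 6.553 × 10⁻¹³ J = 4090 keV.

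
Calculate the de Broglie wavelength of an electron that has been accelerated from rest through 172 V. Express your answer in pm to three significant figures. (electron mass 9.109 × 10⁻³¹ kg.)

KE = eV = 1.602 × 10⁻¹⁹ × 172.0 = 2.755 × 10⁻¹⁷ J.
p = √(2mKE) = √(2 × 9.109 × 10⁻³¹ × 2.755 × 10⁻¹⁷) = 7.085 × 10⁻²⁴ kg·m/s.
λ = h/p = 6.626 × 10⁻³⁴ / 7.085 × 10⁻²⁴ = 9.35 × 10⁻¹¹ m = 93.5 pm.

λ = 93.5 pm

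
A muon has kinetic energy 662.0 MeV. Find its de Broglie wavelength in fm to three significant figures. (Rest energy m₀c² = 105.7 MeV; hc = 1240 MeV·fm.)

Total energy E = KE + m₀c² = 662.0 + 105.7 = 767.7 MeV.
(pc)² = E² − (m₀c²)² = (767.7)² − (105.7)² = 5.782 × 10⁵ MeV², so pc = 760.4 MeV.
λ = hc/(pc) = 1240 MeV·fm / 760.4 MeV = 1.63 fm.

λ = 1.63 fm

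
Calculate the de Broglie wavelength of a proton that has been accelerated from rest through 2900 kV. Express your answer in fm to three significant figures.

KE = eV = 1.602 × 10⁻¹⁹ × 2.900 × 10⁶ = 4.646 × 10⁻¹³ J.
p = √(2mKE) = √(2 × 1.673 × 10⁻²⁷ × 4.646 × 10⁻¹³) = 3.943 × 10⁻²⁰ kg·m/s.
λ = h/p = 6.626 × 10⁻³⁴ / 3.943 × 10⁻²⁰ = 1.68 × 10⁻¹⁴ m = 16.8 fm.

λ = 16.8 fm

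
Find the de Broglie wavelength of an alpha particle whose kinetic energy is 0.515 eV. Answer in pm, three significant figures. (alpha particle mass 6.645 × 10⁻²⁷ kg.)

KE = 0.515 eV = 8.250 × 10⁻²⁰ J.
p = √(2mKE) = √(2 × 6.645 × 10⁻²⁷ × 8.250 × 10⁻²⁰) = 3.311 × 10⁻²³ kg·m/s.
λ = h/p = 6.626 × 10⁻³⁴ / 3.311 × 10⁻²³ = 2.00 × 10⁻¹¹ m = 20.0 pm.

λ = 20.0 pm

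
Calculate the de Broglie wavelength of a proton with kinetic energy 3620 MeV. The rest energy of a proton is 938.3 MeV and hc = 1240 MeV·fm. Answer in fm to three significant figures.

Total energy E = KE + m₀c² = 3620 + 938.3 = 4558.3 MeV.
(pc)² = E² − (m₀c²)² = (4558.3)² − (938.3)² = 1.990 × 10⁷ MeV², so pc = 4461 MeV.
λ = hc/(pc) = 1240 MeV·fm / 4461 MeV = 0.278 fm.

λ = 0.278 fm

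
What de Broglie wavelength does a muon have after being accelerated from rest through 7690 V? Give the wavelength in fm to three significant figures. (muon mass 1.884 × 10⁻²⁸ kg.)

λ = 973 fm

KE = eV = 1.602 × 10⁻¹⁹ × 7690 = 1.232 × 10⁻¹⁵ J.
p = √(2mKE) = √(2 × 1.884 × 10⁻²⁸ × 1.232 × 10⁻¹⁵) = 6.813 × 10⁻²² kg·m/s.
λ = h/p = 6.626 × 10⁻³⁴ / 6.813 × 10⁻²² = 9.73 × 10⁻¹³ m = 973 fm.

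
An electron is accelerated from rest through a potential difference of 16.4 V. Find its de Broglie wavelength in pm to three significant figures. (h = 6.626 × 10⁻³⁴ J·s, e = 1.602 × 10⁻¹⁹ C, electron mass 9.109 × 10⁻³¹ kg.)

λ = 303 pm

KE = eV = 1.602 × 10⁻¹⁹ × 16.40 = 2.627 × 10⁻¹⁸ J.
p = √(2mKE) = √(2 × 9.109 × 10⁻³¹ × 2.627 × 10⁻¹⁸) = 2.188 × 10⁻²⁴ kg·m/s.
λ = h/p = 6.626 × 10⁻³⁴ / 2.188 × 10⁻²⁴ = 3.03 × 10⁻¹⁰ m = 303 pm.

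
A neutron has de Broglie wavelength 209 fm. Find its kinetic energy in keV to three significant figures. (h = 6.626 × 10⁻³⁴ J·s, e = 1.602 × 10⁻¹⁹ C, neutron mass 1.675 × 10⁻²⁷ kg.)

p = h/λ = 6.626 × 10⁻³⁴ / 2.090 × 10⁻¹³ = 3.170 × 10⁻²¹ kg·m/s.
KE = p²/(2m) = (3.170 × 10⁻²¹)² / (2 × 1.675 × 10⁻²⁷) = 3.000 × 10⁻¹⁵ J = 18.7 keV.

KE = 18.7 keV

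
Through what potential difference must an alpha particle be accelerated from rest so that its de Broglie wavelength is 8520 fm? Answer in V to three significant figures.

V = 1.42 V

p = h/λ = 6.626 × 10⁻³⁴ / 8.520 × 10⁻¹² = 7.777 × 10⁻²³ kg·m/s.
KE = p²/(2m) = 4.551 × 10⁻¹⁹ J.
V = KE/2e = 4.551 × 10⁻¹⁹ / (2 × 1.602 × 10⁻¹⁹) = 1.42 V.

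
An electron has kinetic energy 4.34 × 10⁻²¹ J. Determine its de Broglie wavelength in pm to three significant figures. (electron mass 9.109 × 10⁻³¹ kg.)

p = √(2mKE) = √(2 × 9.109 × 10⁻³¹ × 4.340 × 10⁻²¹) = 8.892 × 10⁻²⁶ kg·m/s.
λ = h/p = 6.626 × 10⁻³⁴ / 8.892 × 10⁻²⁶ = 7.45 × 10⁻⁹ m = 7450 pm.

λ = 7450 pm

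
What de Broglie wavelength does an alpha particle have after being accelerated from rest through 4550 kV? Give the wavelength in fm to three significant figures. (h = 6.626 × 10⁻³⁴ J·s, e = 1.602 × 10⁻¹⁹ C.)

λ = 4.76 fm

KE = 2eV = 2 × 1.602 × 10⁻¹⁹ × 4.550 × 10⁶ = 1.458 × 10⁻¹² J.
p = √(2mKE) = √(2 × 6.645 × 10⁻²⁷ × 1.458 × 10⁻¹²) = 1.392 × 10⁻¹⁹ kg·m/s.
λ = h/p = 6.626 × 10⁻³⁴ / 1.392 × 10⁻¹⁹ = 4.76 × 10⁻¹⁵ m = 4.76 fm.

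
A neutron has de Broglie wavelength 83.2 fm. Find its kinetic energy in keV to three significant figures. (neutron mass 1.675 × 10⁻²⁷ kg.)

p = h/λ = 6.626 × 10⁻³⁴ / 8.320 × 10⁻¹⁴ = 7.964 × 10⁻²¹ kg·m/s.
KE = p²/(2m) = (7.964 × 10⁻²¹)² / (2 × 1.675 × 10⁻²⁷) = 1.893 × 10⁻¹⁴ J = 118 keV.

KE = 118 keV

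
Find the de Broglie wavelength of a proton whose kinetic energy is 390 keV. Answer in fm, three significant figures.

KE = 390 keV = 6.248 × 10⁻¹⁴ J.
p = √(2mKE) = √(2 × 1.673 × 10⁻²⁷ × 6.248 × 10⁻¹⁴) = 1.446 × 10⁻²⁰ kg·m/s.
λ = h/p = 6.626 × 10⁻³⁴ / 1.446 × 10⁻²⁰ = 4.58 × 10⁻¹⁴ m = 45.8 fm.

λ = 45.8 fm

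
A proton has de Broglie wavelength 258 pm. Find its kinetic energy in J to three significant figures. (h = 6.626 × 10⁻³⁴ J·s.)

KE = 1.97 × 10⁻²¹ J

p = h/λ = 6.626 × 10⁻³⁴ / 2.580 × 10⁻¹⁰ = 2.568 × 10⁻²⁴ kg·m/s.
KE = p²/(2m) = (2.568 × 10⁻²⁴)² / (2 × 1.673 × 10⁻²⁷) = 1.971 × 10⁻²¹ J = 1.97 × 10⁻²¹ J.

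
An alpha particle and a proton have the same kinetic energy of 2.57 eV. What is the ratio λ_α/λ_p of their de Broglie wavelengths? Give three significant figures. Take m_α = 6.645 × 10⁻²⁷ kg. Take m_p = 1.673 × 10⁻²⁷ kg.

At fixed KE, p = √(2mKE) so λ = h/p ∝ 1/√m.
λ_α/λ_p = √(m_p/m_α) = √(1.673 × 10⁻²⁷/6.645 × 10⁻²⁷) = √(0.2518) = 0.502.

λ_α/λ_p = 0.502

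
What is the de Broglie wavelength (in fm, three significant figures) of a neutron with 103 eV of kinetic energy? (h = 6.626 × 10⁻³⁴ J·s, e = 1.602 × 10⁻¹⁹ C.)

KE = 103 eV = 1.650 × 10⁻¹⁷ J.
p = √(2mKE) = √(2 × 1.675 × 10⁻²⁷ × 1.650 × 10⁻¹⁷) = 2.351 × 10⁻²² kg·m/s.
λ = h/p = 6.626 × 10⁻³⁴ / 2.351 × 10⁻²² = 2.82 × 10⁻¹² m = 2820 fm.

λ = 2820 fm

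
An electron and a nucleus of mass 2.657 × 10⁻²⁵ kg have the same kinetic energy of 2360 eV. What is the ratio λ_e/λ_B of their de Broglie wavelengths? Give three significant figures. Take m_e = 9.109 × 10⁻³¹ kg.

At fixed KE, p = √(2mKE) so λ = h/p ∝ 1/√m.
λ_e/λ_B = √(m_B/m_e) = √(2.657 × 10⁻²⁵/9.109 × 10⁻³¹) = √(2.917 × 10⁵) = 540.

λ_e/λ_B = 540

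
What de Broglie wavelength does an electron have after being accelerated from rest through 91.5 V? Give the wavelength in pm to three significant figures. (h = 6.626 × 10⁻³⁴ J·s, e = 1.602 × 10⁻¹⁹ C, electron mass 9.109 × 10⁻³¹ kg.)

KE = eV = 1.602 × 10⁻¹⁹ × 91.50 = 1.466 × 10⁻¹⁷ J.
p = √(2mKE) = √(2 × 9.109 × 10⁻³¹ × 1.466 × 10⁻¹⁷) = 5.168 × 10⁻²⁴ kg·m/s.
λ = h/p = 6.626 × 10⁻³⁴ / 5.168 × 10⁻²⁴ = 1.28 × 10⁻¹⁰ m = 128 pm.

λ = 128 pm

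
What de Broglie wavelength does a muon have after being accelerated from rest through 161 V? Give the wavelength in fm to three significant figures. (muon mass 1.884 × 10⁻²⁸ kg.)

λ = 6720 fm

KE = eV = 1.602 × 10⁻¹⁹ × 161.0 = 2.579 × 10⁻¹⁷ J.
p = √(2mKE) = √(2 × 1.884 × 10⁻²⁸ × 2.579 × 10⁻¹⁷) = 9.858 × 10⁻²³ kg·m/s.
λ = h/p = 6.626 × 10⁻³⁴ / 9.858 × 10⁻²³ = 6.72 × 10⁻¹² m = 6720 fm.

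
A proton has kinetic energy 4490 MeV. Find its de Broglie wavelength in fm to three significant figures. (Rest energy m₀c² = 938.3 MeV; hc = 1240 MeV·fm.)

λ = 0.232 fm

Total energy E = KE + m₀c² = 4490 + 938.3 = 5428.3 MeV.
(pc)² = E² − (m₀c²)² = (5428.3)² − (938.3)² = 2.859 × 10⁷ MeV², so pc = 5347 MeV.
λ = hc/(pc) = 1240 MeV·fm / 5347 MeV = 0.232 fm.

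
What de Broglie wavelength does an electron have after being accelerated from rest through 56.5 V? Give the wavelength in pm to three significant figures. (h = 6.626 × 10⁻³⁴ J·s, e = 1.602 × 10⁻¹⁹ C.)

λ = 163 pm

KE = eV = 1.602 × 10⁻¹⁹ × 56.50 = 9.051 × 10⁻¹⁸ J.
p = √(2mKE) = √(2 × 9.109 × 10⁻³¹ × 9.051 × 10⁻¹⁸) = 4.061 × 10⁻²⁴ kg·m/s.
λ = h/p = 6.626 × 10⁻³⁴ / 4.061 × 10⁻²⁴ = 1.63 × 10⁻¹⁰ m = 163 pm.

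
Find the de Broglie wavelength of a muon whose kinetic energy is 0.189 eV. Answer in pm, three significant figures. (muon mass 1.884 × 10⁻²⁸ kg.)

KE = 0.189 eV = 3.028 × 10⁻²⁰ J.
p = √(2mKE) = √(2 × 1.884 × 10⁻²⁸ × 3.028 × 10⁻²⁰) = 3.378 × 10⁻²⁴ kg·m/s.
λ = h/p = 6.626 × 10⁻³⁴ / 3.378 × 10⁻²⁴ = 1.96 × 10⁻¹⁰ m = 196 pm.

λ = 196 pm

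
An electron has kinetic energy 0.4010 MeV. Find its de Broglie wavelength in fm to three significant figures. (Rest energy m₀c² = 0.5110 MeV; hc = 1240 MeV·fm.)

λ = 1640 fm

Total energy E = KE + m₀c² = 0.4010 + 0.5110 = 0.9120 MeV.
(pc)² = E² − (m₀c²)² = (0.9120)² − (0.5110)² = 0.5706 MeV², so pc = 0.7554 MeV.
λ = hc/(pc) = 1240 MeV·fm / 0.7554 MeV = 1640 fm.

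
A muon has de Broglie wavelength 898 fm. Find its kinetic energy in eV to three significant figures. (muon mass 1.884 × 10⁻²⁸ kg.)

KE = 9020 eV

p = h/λ = 6.626 × 10⁻³⁴ / 8.980 × 10⁻¹³ = 7.379 × 10⁻²² kg·m/s.
KE = p²/(2m) = (7.379 × 10⁻²²)² / (2 × 1.884 × 10⁻²⁸) = 1.445 × 10⁻¹⁵ J = 9020 eV.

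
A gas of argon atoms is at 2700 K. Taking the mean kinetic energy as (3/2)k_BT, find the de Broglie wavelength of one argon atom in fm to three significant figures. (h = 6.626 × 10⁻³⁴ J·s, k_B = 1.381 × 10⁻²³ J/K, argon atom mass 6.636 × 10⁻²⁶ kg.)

KE = (3/2)k_BT = 1.5 × 1.381 × 10⁻²³ × 2700 = 5.593 × 10⁻²⁰ J.
p = √(2mKE) = √(2 × 6.636 × 10⁻²⁶ × 5.593 × 10⁻²⁰) = 8.616 × 10⁻²³ kg·m/s.
λ = h/p = 7.69 × 10⁻¹² m = 7690 fm.

λ = 7690 fm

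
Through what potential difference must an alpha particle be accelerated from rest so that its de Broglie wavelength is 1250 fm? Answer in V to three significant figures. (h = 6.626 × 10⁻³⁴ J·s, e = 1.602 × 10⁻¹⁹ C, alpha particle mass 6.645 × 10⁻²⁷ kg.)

V = 66.0 V

p = h/λ = 6.626 × 10⁻³⁴ / 1.250 × 10⁻¹² = 5.301 × 10⁻²² kg·m/s.
KE = p²/(2m) = 2.114 × 10⁻¹⁷ J.
V = KE/2e = 2.114 × 10⁻¹⁷ / (2 × 1.602 × 10⁻¹⁹) = 66.0 V.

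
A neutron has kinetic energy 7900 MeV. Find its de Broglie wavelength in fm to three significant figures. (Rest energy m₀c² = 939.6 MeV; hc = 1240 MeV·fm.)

Total energy E = KE + m₀c² = 7900 + 939.6 = 8839.6 MeV.
(pc)² = E² − (m₀c²)² = (8839.6)² − (939.6)² = 7.726 × 10⁷ MeV², so pc = 8790 MeV.
λ = hc/(pc) = 1240 MeV·fm / 8790 MeV = 0.141 fm.

λ = 0.141 fm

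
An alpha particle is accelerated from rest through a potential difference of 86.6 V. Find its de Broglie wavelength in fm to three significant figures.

λ = 1090 fm

KE = 2eV = 2 × 1.602 × 10⁻¹⁹ × 86.60 = 2.775 × 10⁻¹⁷ J.
p = √(2mKE) = √(2 × 6.645 × 10⁻²⁷ × 2.775 × 10⁻¹⁷) = 6.073 × 10⁻²² kg·m/s.
λ = h/p = 6.626 × 10⁻³⁴ / 6.073 × 10⁻²² = 1.09 × 10⁻¹² m = 1090 fm.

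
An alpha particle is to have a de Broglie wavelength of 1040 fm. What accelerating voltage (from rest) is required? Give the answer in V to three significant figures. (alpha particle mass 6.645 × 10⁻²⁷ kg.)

V = 95.3 V

p = h/λ = 6.626 × 10⁻³⁴ / 1.040 × 10⁻¹² = 6.371 × 10⁻²² kg·m/s.
KE = p²/(2m) = 3.054 × 10⁻¹⁷ J.
V = KE/2e = 3.054 × 10⁻¹⁷ / (2 × 1.602 × 10⁻¹⁹) = 95.3 V.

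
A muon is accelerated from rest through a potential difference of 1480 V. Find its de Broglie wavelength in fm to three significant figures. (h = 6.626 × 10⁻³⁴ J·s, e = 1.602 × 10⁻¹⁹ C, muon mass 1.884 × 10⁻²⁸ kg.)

λ = 2220 fm

KE = eV = 1.602 × 10⁻¹⁹ × 1480 = 2.371 × 10⁻¹⁶ J.
p = √(2mKE) = √(2 × 1.884 × 10⁻²⁸ × 2.371 × 10⁻¹⁶) = 2.989 × 10⁻²² kg·m/s.
λ = h/p = 6.626 × 10⁻³⁴ / 2.989 × 10⁻²² = 2.22 × 10⁻¹² m = 2220 fm.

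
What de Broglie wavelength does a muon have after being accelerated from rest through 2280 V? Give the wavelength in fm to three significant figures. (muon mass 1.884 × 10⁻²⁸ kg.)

λ = 1790 fm

KE = eV = 1.602 × 10⁻¹⁹ × 2280 = 3.653 × 10⁻¹⁶ J.
p = √(2mKE) = √(2 × 1.884 × 10⁻²⁸ × 3.653 × 10⁻¹⁶) = 3.710 × 10⁻²² kg·m/s.
λ = h/p = 6.626 × 10⁻³⁴ / 3.710 × 10⁻²² = 1.79 × 10⁻¹² m = 1790 fm.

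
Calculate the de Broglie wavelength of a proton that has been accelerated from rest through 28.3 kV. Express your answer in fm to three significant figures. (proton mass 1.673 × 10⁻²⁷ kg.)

λ = 170 fm

KE = eV = 1.602 × 10⁻¹⁹ × 2.830 × 10⁴ = 4.534 × 10⁻¹⁵ J.
p = √(2mKE) = √(2 × 1.673 × 10⁻²⁷ × 4.534 × 10⁻¹⁵) = 3.895 × 10⁻²¹ kg·m/s.
λ = h/p = 6.626 × 10⁻³⁴ / 3.895 × 10⁻²¹ = 1.70 × 10⁻¹³ m = 170 fm.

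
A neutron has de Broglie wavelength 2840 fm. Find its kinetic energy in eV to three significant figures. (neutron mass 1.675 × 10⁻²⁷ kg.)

p = h/λ = 6.626 × 10⁻³⁴ / 2.840 × 10⁻¹² = 2.333 × 10⁻²² kg·m/s.
KE = p²/(2m) = (2.333 × 10⁻²²)² / (2 × 1.675 × 10⁻²⁷) = 1.625 × 10⁻¹⁷ J = 101 eV.

KE = 101 eV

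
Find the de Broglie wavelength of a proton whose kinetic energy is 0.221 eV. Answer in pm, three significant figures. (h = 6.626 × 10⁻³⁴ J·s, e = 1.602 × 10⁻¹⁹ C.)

KE = 0.221 eV = 3.540 × 10⁻²⁰ J.
p = √(2mKE) = √(2 × 1.673 × 10⁻²⁷ × 3.540 × 10⁻²⁰) = 1.088 × 10⁻²³ kg·m/s.
λ = h/p = 6.626 × 10⁻³⁴ / 1.088 × 10⁻²³ = 6.09 × 10⁻¹¹ m = 60.9 pm.

λ = 60.9 pm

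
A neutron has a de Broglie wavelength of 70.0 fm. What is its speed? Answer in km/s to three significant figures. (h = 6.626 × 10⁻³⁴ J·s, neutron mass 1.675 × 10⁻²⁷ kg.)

p = h/λ = 6.626 × 10⁻³⁴ / 7.000 × 10⁻¹⁴ = 9.466 × 10⁻²¹ kg·m/s.
v = p/m = 9.466 × 10⁻²¹ / 1.675 × 10⁻²⁷ = 5.65 × 10⁶ m/s = 5650 km/s.

v = 5650 km/s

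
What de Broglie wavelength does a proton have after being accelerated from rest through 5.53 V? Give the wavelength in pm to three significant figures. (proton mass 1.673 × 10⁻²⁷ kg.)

λ = 12.2 pm

KE = eV = 1.602 × 10⁻¹⁹ × 5.530 = 8.859 × 10⁻¹⁹ J.
p = √(2mKE) = √(2 × 1.673 × 10⁻²⁷ × 8.859 × 10⁻¹⁹) = 5.444 × 10⁻²³ kg·m/s.
λ = h/p = 6.626 × 10⁻³⁴ / 5.444 × 10⁻²³ = 1.22 × 10⁻¹¹ m = 12.2 pm.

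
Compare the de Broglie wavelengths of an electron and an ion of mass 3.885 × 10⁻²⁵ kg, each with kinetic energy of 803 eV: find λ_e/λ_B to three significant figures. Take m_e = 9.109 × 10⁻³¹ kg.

At fixed KE, p = √(2mKE) so λ = h/p ∝ 1/√m.
λ_e/λ_B = √(m_B/m_e) = √(3.885 × 10⁻²⁵/9.109 × 10⁻³¹) = √(4.265 × 10⁵) = 653.

λ_e/λ_B = 653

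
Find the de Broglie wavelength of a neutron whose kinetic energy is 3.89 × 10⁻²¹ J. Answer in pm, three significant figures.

λ = 184 pm

p = √(2mKE) = √(2 × 1.675 × 10⁻²⁷ × 3.890 × 10⁻²¹) = 3.610 × 10⁻²⁴ kg·m/s.
λ = h/p = 6.626 × 10⁻³⁴ / 3.610 × 10⁻²⁴ = 1.84 × 10⁻¹⁰ m = 184 pm.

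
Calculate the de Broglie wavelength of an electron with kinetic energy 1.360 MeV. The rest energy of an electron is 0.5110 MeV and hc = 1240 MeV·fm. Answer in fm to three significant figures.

Total energy E = KE + m₀c² = 1.360 + 0.5110 = 1.8710 MeV.
(pc)² = E² − (m₀c²)² = (1.8710)² − (0.5110)² = 3.240 MeV², so pc = 1.800 MeV.
λ = hc/(pc) = 1240 MeV·fm / 1.800 MeV = 689 fm.

λ = 689 fm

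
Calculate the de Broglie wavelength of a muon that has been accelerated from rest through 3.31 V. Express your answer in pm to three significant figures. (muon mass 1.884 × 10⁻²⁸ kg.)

λ = 46.9 pm

KE = eV = 1.602 × 10⁻¹⁹ × 3.310 = 5.303 × 10⁻¹⁹ J.
p = √(2mKE) = √(2 × 1.884 × 10⁻²⁸ × 5.303 × 10⁻¹⁹) = 1.414 × 10⁻²³ kg·m/s.
λ = h/p = 6.626 × 10⁻³⁴ / 1.414 × 10⁻²³ = 4.69 × 10⁻¹¹ m = 46.9 pm.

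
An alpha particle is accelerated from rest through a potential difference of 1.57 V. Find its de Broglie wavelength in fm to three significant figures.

KE = 2eV = 2 × 1.602 × 10⁻¹⁹ × 1.570 = 5.030 × 10⁻¹⁹ J.
p = √(2mKE) = √(2 × 6.645 × 10⁻²⁷ × 5.030 × 10⁻¹⁹) = 8.176 × 10⁻²³ kg·m/s.
λ = h/p = 6.626 × 10⁻³⁴ / 8.176 × 10⁻²³ = 8.10 × 10⁻¹² m = 8100 fm.

λ = 8100 fm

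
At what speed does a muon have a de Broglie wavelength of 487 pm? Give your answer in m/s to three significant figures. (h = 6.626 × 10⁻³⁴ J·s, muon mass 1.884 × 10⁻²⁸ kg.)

p = h/λ = 6.626 × 10⁻³⁴ / 4.870 × 10⁻¹⁰ = 1.361 × 10⁻²⁴ kg·m/s.
v = p/m = 1.361 × 10⁻²⁴ / 1.884 × 10⁻²⁸ = 7.22 × 10³ m/s = 7220 m/s.

v = 7220 m/s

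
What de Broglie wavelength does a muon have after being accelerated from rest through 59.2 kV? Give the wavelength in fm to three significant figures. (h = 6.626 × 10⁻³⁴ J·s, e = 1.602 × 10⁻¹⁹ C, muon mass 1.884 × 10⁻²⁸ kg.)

KE = eV = 1.602 × 10⁻¹⁹ × 5.920 × 10⁴ = 9.484 × 10⁻¹⁵ J.
p = √(2mKE) = √(2 × 1.884 × 10⁻²⁸ × 9.484 × 10⁻¹⁵) = 1.890 × 10⁻²¹ kg·m/s.
λ = h/p = 6.626 × 10⁻³⁴ / 1.890 × 10⁻²¹ = 3.51 × 10⁻¹³ m = 351 fm.

λ = 351 fm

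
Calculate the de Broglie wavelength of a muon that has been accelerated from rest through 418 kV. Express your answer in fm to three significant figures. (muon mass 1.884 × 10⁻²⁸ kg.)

λ = 132 fm

KE = eV = 1.602 × 10⁻¹⁹ × 4.180 × 10⁵ = 6.696 × 10⁻¹⁴ J.
p = √(2mKE) = √(2 × 1.884 × 10⁻²⁸ × 6.696 × 10⁻¹⁴) = 5.023 × 10⁻²¹ kg·m/s.
λ = h/p = 6.626 × 10⁻³⁴ / 5.023 × 10⁻²¹ = 1.32 × 10⁻¹³ m = 132 fm.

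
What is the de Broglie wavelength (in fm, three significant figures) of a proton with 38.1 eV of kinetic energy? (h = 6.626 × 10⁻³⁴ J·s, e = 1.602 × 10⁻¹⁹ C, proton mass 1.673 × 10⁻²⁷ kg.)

KE = 38.1 eV = 6.104 × 10⁻¹⁸ J.
p = √(2mKE) = √(2 × 1.673 × 10⁻²⁷ × 6.104 × 10⁻¹⁸) = 1.429 × 10⁻²² kg·m/s.
λ = h/p = 6.626 × 10⁻³⁴ / 1.429 × 10⁻²² = 4.64 × 10⁻¹² m = 4640 fm.

λ = 4640 fm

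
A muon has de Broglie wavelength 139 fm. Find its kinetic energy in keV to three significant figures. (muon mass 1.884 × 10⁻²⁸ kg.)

p = h/λ = 6.626 × 10⁻³⁴ / 1.390 × 10⁻¹³ = 4.767 × 10⁻²¹ kg·m/s.
KE = p²/(2m) = (4.767 × 10⁻²¹)² / (2 × 1.884 × 10⁻²⁸) = 6.031 × 10⁻¹⁴ J = 376 keV.

KE = 376 keV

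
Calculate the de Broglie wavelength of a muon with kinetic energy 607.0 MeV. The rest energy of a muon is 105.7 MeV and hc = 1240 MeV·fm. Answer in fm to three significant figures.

λ = 1.76 fm

Total energy E = KE + m₀c² = 607.0 + 105.7 = 712.7 MeV.
(pc)² = E² − (m₀c²)² = (712.7)² − (105.7)² = 4.968 × 10⁵ MeV², so pc = 704.8 MeV.
λ = hc/(pc) = 1240 MeV·fm / 704.8 MeV = 1.76 fm.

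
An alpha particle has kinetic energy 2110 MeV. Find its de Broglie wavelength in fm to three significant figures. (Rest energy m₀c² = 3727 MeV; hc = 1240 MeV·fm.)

Total energy E = KE + m₀c² = 2110 + 3727 = 5837 MeV.
(pc)² = E² − (m₀c²)² = (5837)² − (3727)² = 2.018 × 10⁷ MeV², so pc = 4492 MeV.
λ = hc/(pc) = 1240 MeV·fm / 4492 MeV = 0.276 fm.

λ = 0.276 fm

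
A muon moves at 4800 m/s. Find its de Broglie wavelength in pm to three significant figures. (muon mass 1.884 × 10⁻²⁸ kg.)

p = mv = 1.884 × 10⁻²⁸ × 4800 = 9.043 × 10⁻²⁵ kg·m/s.
λ = h/p = 6.626 × 10⁻³⁴ / 9.043 × 10⁻²⁵ = 7.33 × 10⁻¹⁰ m = 733 pm.

λ = 733 pm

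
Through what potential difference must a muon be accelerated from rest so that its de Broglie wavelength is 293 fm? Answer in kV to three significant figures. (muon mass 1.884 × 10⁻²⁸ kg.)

p = h/λ = 6.626 × 10⁻³⁴ / 2.930 × 10⁻¹³ = 2.261 × 10⁻²¹ kg·m/s.
KE = p²/(2m) = 1.357 × 10⁻¹⁴ J.
V = KE/e = 1.357 × 10⁻¹⁴ / (1.602 × 10⁻¹⁹) = 84.7 kV.

V = 84.7 kV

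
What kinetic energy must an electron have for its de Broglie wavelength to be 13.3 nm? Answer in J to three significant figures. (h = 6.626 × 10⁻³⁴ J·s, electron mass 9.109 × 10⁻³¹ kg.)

KE = 1.36 × 10⁻²¹ J

p = h/λ = 6.626 × 10⁻³⁴ / 1.330 × 10⁻⁸ = 4.982 × 10⁻²⁶ kg·m/s.
KE = p²/(2m) = (4.982 × 10⁻²⁶)² / (2 × 9.109 × 10⁻³¹) = 1.362 × 10⁻²¹ J = 1.36 × 10⁻²¹ J.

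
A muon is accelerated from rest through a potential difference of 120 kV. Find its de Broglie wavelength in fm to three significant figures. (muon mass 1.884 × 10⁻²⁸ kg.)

λ = 246 fm

KE = eV = 1.602 × 10⁻¹⁹ × 1.200 × 10⁵ = 1.922 × 10⁻¹⁴ J.
p = √(2mKE) = √(2 × 1.884 × 10⁻²⁸ × 1.922 × 10⁻¹⁴) = 2.691 × 10⁻²¹ kg·m/s.
λ = h/p = 6.626 × 10⁻³⁴ / 2.691 × 10⁻²¹ = 2.46 × 10⁻¹³ m = 246 fm.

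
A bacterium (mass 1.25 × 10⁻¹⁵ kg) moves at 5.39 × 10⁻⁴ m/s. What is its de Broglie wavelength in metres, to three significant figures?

p = mv = 1.25 × 10⁻¹⁵ × 5.39 × 10⁻⁴ = 6.738 × 10⁻¹⁹ kg·m/s.
λ = h/p = 6.626 × 10⁻³⁴ / 6.738 × 10⁻¹⁹ = 9.83 × 10⁻¹⁶ m.

λ = 9.83 × 10⁻¹⁶ m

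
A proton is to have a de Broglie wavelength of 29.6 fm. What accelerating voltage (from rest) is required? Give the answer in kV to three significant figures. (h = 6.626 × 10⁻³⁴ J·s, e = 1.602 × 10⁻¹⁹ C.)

p = h/λ = 6.626 × 10⁻³⁴ / 2.960 × 10⁻¹⁴ = 2.239 × 10⁻²⁰ kg·m/s.
KE = p²/(2m) = 1.498 × 10⁻¹³ J.
V = KE/e = 1.498 × 10⁻¹³ / (1.602 × 10⁻¹⁹) = 935 kV.

V = 935 kV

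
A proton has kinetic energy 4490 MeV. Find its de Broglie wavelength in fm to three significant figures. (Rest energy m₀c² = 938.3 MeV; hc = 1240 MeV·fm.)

Total energy E = KE + m₀c² = 4490 + 938.3 = 5428.3 MeV.
(pc)² = E² − (m₀c²)² = (5428.3)² − (938.3)² = 2.859 × 10⁷ MeV², so pc = 5347 MeV.
λ = hc/(pc) = 1240 MeV·fm / 5347 MeV = 0.232 fm.

λ = 0.232 fm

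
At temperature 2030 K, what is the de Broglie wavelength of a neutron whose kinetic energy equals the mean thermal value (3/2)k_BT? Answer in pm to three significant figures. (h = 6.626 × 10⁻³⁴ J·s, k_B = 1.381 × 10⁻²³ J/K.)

KE = (3/2)k_BT = 1.5 × 1.381 × 10⁻²³ × 2030 = 4.205 × 10⁻²⁰ J.
p = √(2mKE) = √(2 × 1.675 × 10⁻²⁷ × 4.205 × 10⁻²⁰) = 1.187 × 10⁻²³ kg·m/s.
λ = h/p = 5.58 × 10⁻¹¹ m = 55.8 pm.

λ = 55.8 pm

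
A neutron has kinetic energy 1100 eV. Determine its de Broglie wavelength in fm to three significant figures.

KE = 1100 eV = 1.762 × 10⁻¹⁶ J.
p = √(2mKE) = √(2 × 1.675 × 10⁻²⁷ × 1.762 × 10⁻¹⁶) = 7.683 × 10⁻²² kg·m/s.
λ = h/p = 6.626 × 10⁻³⁴ / 7.683 × 10⁻²² = 8.62 × 10⁻¹³ m = 862 fm.

λ = 862 fm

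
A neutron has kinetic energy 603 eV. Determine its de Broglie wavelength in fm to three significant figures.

λ = 1160 fm

KE = 603 eV = 9.660 × 10⁻¹⁷ J.
p = √(2mKE) = √(2 × 1.675 × 10⁻²⁷ × 9.660 × 10⁻¹⁷) = 5.689 × 10⁻²² kg·m/s.
λ = h/p = 6.626 × 10⁻³⁴ / 5.689 × 10⁻²² = 1.16 × 10⁻¹² m = 1160 fm.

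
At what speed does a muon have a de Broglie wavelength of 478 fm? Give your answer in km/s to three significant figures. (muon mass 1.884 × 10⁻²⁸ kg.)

v = 7360 km/s

p = h/λ = 6.626 × 10⁻³⁴ / 4.780 × 10⁻¹³ = 1.386 × 10⁻²¹ kg·m/s.
v = p/m = 1.386 × 10⁻²¹ / 1.884 × 10⁻²⁸ = 7.36 × 10⁶ m/s = 7360 km/s.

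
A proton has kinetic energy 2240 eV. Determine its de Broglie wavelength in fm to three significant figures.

KE = 2240 eV = 3.588 × 10⁻¹⁶ J.
p = √(2mKE) = √(2 × 1.673 × 10⁻²⁷ × 3.588 × 10⁻¹⁶) = 1.096 × 10⁻²¹ kg·m/s.
λ = h/p = 6.626 × 10⁻³⁴ / 1.096 × 10⁻²¹ = 6.05 × 10⁻¹³ m = 605 fm.

λ = 605 fm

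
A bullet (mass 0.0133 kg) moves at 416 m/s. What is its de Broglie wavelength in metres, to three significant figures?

λ = 1.20 × 10⁻³⁴ m

p = mv = 0.0133 × 416 = 5.533 kg·m/s.
λ = h/p = 6.626 × 10⁻³⁴ / 5.533 = 1.20 × 10⁻³⁴ m.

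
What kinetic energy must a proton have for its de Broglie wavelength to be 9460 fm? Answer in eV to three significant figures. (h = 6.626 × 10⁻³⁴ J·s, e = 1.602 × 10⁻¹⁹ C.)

KE = 9.15 eV

p = h/λ = 6.626 × 10⁻³⁴ / 9.460 × 10⁻¹² = 7.004 × 10⁻²³ kg·m/s.
KE = p²/(2m) = (7.004 × 10⁻²³)² / (2 × 1.673 × 10⁻²⁷) = 1.466 × 10⁻¹⁸ J = 9.15 eV.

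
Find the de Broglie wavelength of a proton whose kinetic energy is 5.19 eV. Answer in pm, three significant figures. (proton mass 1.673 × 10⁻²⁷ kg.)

λ = 12.6 pm

KE = 5.19 eV = 8.314 × 10⁻¹⁹ J.
p = √(2mKE) = √(2 × 1.673 × 10⁻²⁷ × 8.314 × 10⁻¹⁹) = 5.274 × 10⁻²³ kg·m/s.
λ = h/p = 6.626 × 10⁻³⁴ / 5.274 × 10⁻²³ = 1.26 × 10⁻¹¹ m = 12.6 pm.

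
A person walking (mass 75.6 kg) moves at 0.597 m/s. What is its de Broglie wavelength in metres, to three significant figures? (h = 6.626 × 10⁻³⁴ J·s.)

p = mv = 75.6 × 0.597 = 4.513 × 10¹ kg·m/s.
λ = h/p = 6.626 × 10⁻³⁴ / 4.513 × 10¹ = 1.47 × 10⁻³⁵ m.

λ = 1.47 × 10⁻³⁵ m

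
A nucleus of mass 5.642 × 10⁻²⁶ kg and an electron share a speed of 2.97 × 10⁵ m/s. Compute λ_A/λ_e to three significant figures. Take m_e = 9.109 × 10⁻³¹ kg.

λ_A/λ_e = 1.61 × 10⁻⁵

At fixed v, p = mv so λ = h/(mv) ∝ 1/m.
λ_A/λ_e = m_e/m_A = 9.109 × 10⁻³¹/5.642 × 10⁻²⁶ = 1.61 × 10⁻⁵.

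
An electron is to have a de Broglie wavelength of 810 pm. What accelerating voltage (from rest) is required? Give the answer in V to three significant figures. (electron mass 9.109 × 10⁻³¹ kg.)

p = h/λ = 6.626 × 10⁻³⁴ / 8.100 × 10⁻¹⁰ = 8.180 × 10⁻²⁵ kg·m/s.
KE = p²/(2m) = 3.673 × 10⁻¹⁹ J.
V = KE/e = 3.673 × 10⁻¹⁹ / (1.602 × 10⁻¹⁹) = 2.29 V.

V = 2.29 V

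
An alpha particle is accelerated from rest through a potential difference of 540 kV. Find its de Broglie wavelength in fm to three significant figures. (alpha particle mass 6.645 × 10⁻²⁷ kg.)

λ = 13.8 fm

KE = 2eV = 2 × 1.602 × 10⁻¹⁹ × 5.400 × 10⁵ = 1.730 × 10⁻¹³ J.
p = √(2mKE) = √(2 × 6.645 × 10⁻²⁷ × 1.730 × 10⁻¹³) = 4.795 × 10⁻²⁰ kg·m/s.
λ = h/p = 6.626 × 10⁻³⁴ / 4.795 × 10⁻²⁰ = 1.38 × 10⁻¹⁴ m = 13.8 fm.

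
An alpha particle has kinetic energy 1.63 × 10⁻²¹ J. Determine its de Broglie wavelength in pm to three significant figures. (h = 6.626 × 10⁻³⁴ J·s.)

p = √(2mKE) = √(2 × 6.645 × 10⁻²⁷ × 1.630 × 10⁻²¹) = 4.654 × 10⁻²⁴ kg·m/s.
λ = h/p = 6.626 × 10⁻³⁴ / 4.654 × 10⁻²⁴ = 1.42 × 10⁻¹⁰ m = 142 pm.

λ = 142 pm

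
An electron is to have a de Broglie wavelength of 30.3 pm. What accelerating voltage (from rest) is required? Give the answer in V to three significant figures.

p = h/λ = 6.626 × 10⁻³⁴ / 3.030 × 10⁻¹¹ = 2.187 × 10⁻²³ kg·m/s.
KE = p²/(2m) = 2.625 × 10⁻¹⁶ J.
V = KE/e = 2.625 × 10⁻¹⁶ / (1.602 × 10⁻¹⁹) = 1640 V.

V = 1640 V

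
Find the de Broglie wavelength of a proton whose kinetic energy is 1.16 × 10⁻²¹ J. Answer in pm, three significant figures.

λ = 336 pm

p = √(2mKE) = √(2 × 1.673 × 10⁻²⁷ × 1.160 × 10⁻²¹) = 1.970 × 10⁻²⁴ kg·m/s.
λ = h/p = 6.626 × 10⁻³⁴ / 1.970 × 10⁻²⁴ = 3.36 × 10⁻¹⁰ m = 336 pm.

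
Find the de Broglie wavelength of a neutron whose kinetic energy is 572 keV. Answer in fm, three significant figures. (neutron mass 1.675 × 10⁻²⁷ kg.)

λ = 37.8 fm

KE = 572 keV = 9.163 × 10⁻¹⁴ J.
p = √(2mKE) = √(2 × 1.675 × 10⁻²⁷ × 9.163 × 10⁻¹⁴) = 1.752 × 10⁻²⁰ kg·m/s.
λ = h/p = 6.626 × 10⁻³⁴ / 1.752 × 10⁻²⁰ = 3.78 × 10⁻¹⁴ m = 37.8 fm.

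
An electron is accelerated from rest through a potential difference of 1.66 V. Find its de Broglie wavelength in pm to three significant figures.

KE = eV = 1.602 × 10⁻¹⁹ × 1.660 = 2.659 × 10⁻¹⁹ J.
p = √(2mKE) = √(2 × 9.109 × 10⁻³¹ × 2.659 × 10⁻¹⁹) = 6.960 × 10⁻²⁵ kg·m/s.
λ = h/p = 6.626 × 10⁻³⁴ / 6.960 × 10⁻²⁵ = 9.52 × 10⁻¹⁰ m = 952 pm.

λ = 952 pm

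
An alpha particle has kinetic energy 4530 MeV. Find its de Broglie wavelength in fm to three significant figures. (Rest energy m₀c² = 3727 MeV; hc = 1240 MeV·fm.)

Total energy E = KE + m₀c² = 4530 + 3727 = 8257 MeV.
(pc)² = E² − (m₀c²)² = (8257)² − (3727)² = 5.429 × 10⁷ MeV², so pc = 7368 MeV.
λ = hc/(pc) = 1240 MeV·fm / 7368 MeV = 0.168 fm.

λ = 0.168 fm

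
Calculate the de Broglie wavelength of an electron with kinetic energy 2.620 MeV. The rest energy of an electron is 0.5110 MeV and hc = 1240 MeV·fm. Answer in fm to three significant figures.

λ = 401 fm

Total energy E = KE + m₀c² = 2.620 + 0.5110 = 3.1310 MeV.
(pc)² = E² − (m₀c²)² = (3.1310)² − (0.5110)² = 9.542 MeV², so pc = 3.089 MeV.
λ = hc/(pc) = 1240 MeV·fm / 3.089 MeV = 401 fm.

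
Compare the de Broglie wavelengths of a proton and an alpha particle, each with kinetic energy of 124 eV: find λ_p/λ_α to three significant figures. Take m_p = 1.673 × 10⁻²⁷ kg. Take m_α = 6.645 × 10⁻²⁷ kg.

λ_p/λ_α = 1.99

At fixed KE, p = √(2mKE) so λ = h/p ∝ 1/√m.
λ_p/λ_α = √(m_α/m_p) = √(6.645 × 10⁻²⁷/1.673 × 10⁻²⁷) = √(3.972) = 1.99.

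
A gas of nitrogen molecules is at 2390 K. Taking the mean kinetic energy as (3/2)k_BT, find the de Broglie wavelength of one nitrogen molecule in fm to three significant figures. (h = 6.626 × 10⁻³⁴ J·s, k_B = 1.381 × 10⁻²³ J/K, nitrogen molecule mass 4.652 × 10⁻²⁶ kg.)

KE = (3/2)k_BT = 1.5 × 1.381 × 10⁻²³ × 2390 = 4.951 × 10⁻²⁰ J.
p = √(2mKE) = √(2 × 4.652 × 10⁻²⁶ × 4.951 × 10⁻²⁰) = 6.787 × 10⁻²³ kg·m/s.
λ = h/p = 9.76 × 10⁻¹² m = 9760 fm.

λ = 9760 fm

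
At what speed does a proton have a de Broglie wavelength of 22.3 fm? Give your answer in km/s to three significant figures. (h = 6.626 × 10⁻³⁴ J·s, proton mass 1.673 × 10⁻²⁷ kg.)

v = 1.78 × 10⁴ km/s

p = h/λ = 6.626 × 10⁻³⁴ / 2.230 × 10⁻¹⁴ = 2.971 × 10⁻²⁰ kg·m/s.
v = p/m = 2.971 × 10⁻²⁰ / 1.673 × 10⁻²⁷ = 1.78 × 10⁷ m/s = 1.78 × 10⁴ km/s.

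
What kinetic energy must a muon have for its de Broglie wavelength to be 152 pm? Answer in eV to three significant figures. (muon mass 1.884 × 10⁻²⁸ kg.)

p = h/λ = 6.626 × 10⁻³⁴ / 1.520 × 10⁻¹⁰ = 4.359 × 10⁻²⁴ kg·m/s.
KE = p²/(2m) = (4.359 × 10⁻²⁴)² / (2 × 1.884 × 10⁻²⁸) = 5.043 × 10⁻²⁰ J = 0.315 eV.

KE = 0.315 eV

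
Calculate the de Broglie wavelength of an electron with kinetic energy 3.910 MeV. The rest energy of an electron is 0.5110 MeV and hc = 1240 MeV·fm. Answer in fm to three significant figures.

λ = 282 fm

Total energy E = KE + m₀c² = 3.910 + 0.5110 = 4.4210 MeV.
(pc)² = E² − (m₀c²)² = (4.4210)² − (0.5110)² = 19.28 MeV², so pc = 4.391 MeV.
λ = hc/(pc) = 1240 MeV·fm / 4.391 MeV = 282 fm.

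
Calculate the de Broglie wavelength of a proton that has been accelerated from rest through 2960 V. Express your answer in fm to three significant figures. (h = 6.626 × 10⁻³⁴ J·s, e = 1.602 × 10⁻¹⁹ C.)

λ = 526 fm

KE = eV = 1.602 × 10⁻¹⁹ × 2960 = 4.742 × 10⁻¹⁶ J.
p = √(2mKE) = √(2 × 1.673 × 10⁻²⁷ × 4.742 × 10⁻¹⁶) = 1.260 × 10⁻²¹ kg·m/s.
λ = h/p = 6.626 × 10⁻³⁴ / 1.260 × 10⁻²¹ = 5.26 × 10⁻¹³ m = 526 fm.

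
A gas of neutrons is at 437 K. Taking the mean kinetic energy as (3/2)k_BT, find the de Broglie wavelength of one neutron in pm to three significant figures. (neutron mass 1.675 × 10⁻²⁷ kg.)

λ = 120 pm

KE = (3/2)k_BT = 1.5 × 1.381 × 10⁻²³ × 437 = 9.052 × 10⁻²¹ J.
p = √(2mKE) = √(2 × 1.675 × 10⁻²⁷ × 9.052 × 10⁻²¹) = 5.507 × 10⁻²⁴ kg·m/s.
λ = h/p = 1.20 × 10⁻¹⁰ m = 120 pm.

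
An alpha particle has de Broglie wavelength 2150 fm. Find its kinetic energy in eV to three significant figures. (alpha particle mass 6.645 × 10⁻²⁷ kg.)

KE = 44.6 eV

p = h/λ = 6.626 × 10⁻³⁴ / 2.150 × 10⁻¹² = 3.082 × 10⁻²² kg·m/s.
KE = p²/(2m) = (3.082 × 10⁻²²)² / (2 × 6.645 × 10⁻²⁷) = 7.147 × 10⁻¹⁸ J = 44.6 eV.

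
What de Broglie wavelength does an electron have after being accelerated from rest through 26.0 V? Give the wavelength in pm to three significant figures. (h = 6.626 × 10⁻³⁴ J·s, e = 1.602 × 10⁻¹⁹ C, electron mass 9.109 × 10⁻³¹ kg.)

KE = eV = 1.602 × 10⁻¹⁹ × 26.00 = 4.165 × 10⁻¹⁸ J.
p = √(2mKE) = √(2 × 9.109 × 10⁻³¹ × 4.165 × 10⁻¹⁸) = 2.755 × 10⁻²⁴ kg·m/s.
λ = h/p = 6.626 × 10⁻³⁴ / 2.755 × 10⁻²⁴ = 2.41 × 10⁻¹⁰ m = 241 pm.

λ = 241 pm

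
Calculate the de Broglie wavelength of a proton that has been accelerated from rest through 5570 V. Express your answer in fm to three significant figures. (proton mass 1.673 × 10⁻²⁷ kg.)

λ = 383 fm

KE = eV = 1.602 × 10⁻¹⁹ × 5570 = 8.923 × 10⁻¹⁶ J.
p = √(2mKE) = √(2 × 1.673 × 10⁻²⁷ × 8.923 × 10⁻¹⁶) = 1.728 × 10⁻²¹ kg·m/s.
λ = h/p = 6.626 × 10⁻³⁴ / 1.728 × 10⁻²¹ = 3.83 × 10⁻¹³ m = 383 fm.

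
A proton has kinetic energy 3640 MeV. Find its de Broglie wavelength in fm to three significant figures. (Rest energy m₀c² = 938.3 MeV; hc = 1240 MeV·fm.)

λ = 0.277 fm

Total energy E = KE + m₀c² = 3640 + 938.3 = 4578.3 MeV.
(pc)² = E² − (m₀c²)² = (4578.3)² − (938.3)² = 2.008 × 10⁷ MeV², so pc = 4481 MeV.
λ = hc/(pc) = 1240 MeV·fm / 4481 MeV = 0.277 fm.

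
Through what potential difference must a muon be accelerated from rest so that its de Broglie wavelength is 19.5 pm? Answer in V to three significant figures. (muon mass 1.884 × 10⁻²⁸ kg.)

p = h/λ = 6.626 × 10⁻³⁴ / 1.950 × 10⁻¹¹ = 3.398 × 10⁻²³ kg·m/s.
KE = p²/(2m) = 3.064 × 10⁻¹⁸ J.
V = KE/e = 3.064 × 10⁻¹⁸ / (1.602 × 10⁻¹⁹) = 19.1 V.

V = 19.1 V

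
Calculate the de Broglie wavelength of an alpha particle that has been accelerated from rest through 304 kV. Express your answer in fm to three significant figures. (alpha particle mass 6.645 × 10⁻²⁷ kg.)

KE = 2eV = 2 × 1.602 × 10⁻¹⁹ × 3.040 × 10⁵ = 9.740 × 10⁻¹⁴ J.
p = √(2mKE) = √(2 × 6.645 × 10⁻²⁷ × 9.740 × 10⁻¹⁴) = 3.598 × 10⁻²⁰ kg·m/s.
λ = h/p = 6.626 × 10⁻³⁴ / 3.598 × 10⁻²⁰ = 1.84 × 10⁻¹⁴ m = 18.4 fm.

λ = 18.4 fm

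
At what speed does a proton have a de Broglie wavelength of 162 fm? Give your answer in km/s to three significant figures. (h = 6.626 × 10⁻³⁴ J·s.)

p = h/λ = 6.626 × 10⁻³⁴ / 1.620 × 10⁻¹³ = 4.090 × 10⁻²¹ kg·m/s.
v = p/m = 4.090 × 10⁻²¹ / 1.673 × 10⁻²⁷ = 2.44 × 10⁶ m/s = 2440 km/s.

v = 2440 km/s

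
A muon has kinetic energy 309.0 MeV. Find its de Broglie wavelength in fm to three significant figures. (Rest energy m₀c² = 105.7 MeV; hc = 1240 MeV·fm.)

λ = 3.09 fm

Total energy E = KE + m₀c² = 309.0 + 105.7 = 414.7 MeV.
(pc)² = E² − (m₀c²)² = (414.7)² − (105.7)² = 1.608 × 10⁵ MeV², so pc = 401.0 MeV.
λ = hc/(pc) = 1240 MeV·fm / 401.0 MeV = 3.09 fm.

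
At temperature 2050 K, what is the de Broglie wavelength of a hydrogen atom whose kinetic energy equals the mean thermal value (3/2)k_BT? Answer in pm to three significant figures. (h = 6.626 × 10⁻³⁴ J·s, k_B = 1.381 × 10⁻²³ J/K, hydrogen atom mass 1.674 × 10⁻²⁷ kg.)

λ = 55.6 pm

KE = (3/2)k_BT = 1.5 × 1.381 × 10⁻²³ × 2050 = 4.247 × 10⁻²⁰ J.
p = √(2mKE) = √(2 × 1.674 × 10⁻²⁷ × 4.247 × 10⁻²⁰) = 1.192 × 10⁻²³ kg·m/s.
λ = h/p = 5.56 × 10⁻¹¹ m = 55.6 pm.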